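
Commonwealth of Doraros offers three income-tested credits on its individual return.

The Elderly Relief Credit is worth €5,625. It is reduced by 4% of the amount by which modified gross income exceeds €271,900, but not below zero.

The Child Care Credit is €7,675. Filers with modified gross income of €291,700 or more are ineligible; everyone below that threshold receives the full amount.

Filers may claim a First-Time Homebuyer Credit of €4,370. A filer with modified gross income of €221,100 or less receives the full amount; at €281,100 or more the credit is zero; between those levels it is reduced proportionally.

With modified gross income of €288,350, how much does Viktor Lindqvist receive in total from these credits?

€12,642

Elderly Relief Credit: 4% of the €16,450 excess over €271,900 is €658; credit = €5,625 − €658 = €4,967.
Child Care Credit: €288,350 is below the €291,700 cutoff, so the full €7,675 applies.
First-Time Homebuyer Credit: €288,350 is at or above €281,100, so the credit is €0.
Total: €4,967 + €7,675 + €0 = €12,642.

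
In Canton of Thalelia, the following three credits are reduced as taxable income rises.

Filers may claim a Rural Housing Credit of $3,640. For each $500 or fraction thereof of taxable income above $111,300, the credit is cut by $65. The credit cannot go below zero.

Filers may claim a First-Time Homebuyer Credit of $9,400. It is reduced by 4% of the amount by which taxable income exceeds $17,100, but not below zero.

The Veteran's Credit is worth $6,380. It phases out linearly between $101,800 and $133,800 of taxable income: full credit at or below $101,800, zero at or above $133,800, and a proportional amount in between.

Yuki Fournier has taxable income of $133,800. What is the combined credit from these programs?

$5,447

Rural Housing Credit: income exceeds $111,300 by $22,500, which is 45 full-or-partial $500 increments; reduction = 45 × $65 = $2,925, leaving $715.
First-Time Homebuyer Credit: 4% of the $116,700 excess over $17,100 is $4,668; credit = $9,400 − $4,668 = $4,732.
Veteran's Credit: $133,800 is at or above $133,800, so the credit is $0.
Total: $715 + $4,732 + $0 = $5,447.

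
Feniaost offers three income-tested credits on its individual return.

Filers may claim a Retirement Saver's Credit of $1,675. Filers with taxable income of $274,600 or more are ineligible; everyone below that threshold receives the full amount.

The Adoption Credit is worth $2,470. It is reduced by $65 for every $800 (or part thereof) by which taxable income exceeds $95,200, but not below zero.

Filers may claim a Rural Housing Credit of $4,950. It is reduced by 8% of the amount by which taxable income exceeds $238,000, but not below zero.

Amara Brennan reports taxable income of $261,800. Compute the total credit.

$4,721

Retirement Saver's Credit: $261,800 is below the $274,600 cutoff, so the full $1,675 applies.
Adoption Credit: income exceeds $95,200 by $166,600 → 209 increments × $65 = $13,585 ≥ base, so the credit is $0.
Rural Housing Credit: 8% of the $23,800 excess over $238,000 is $1,904; credit = $4,950 − $1,904 = $3,046.
Total: $1,675 + $0 + $3,046 = $4,721.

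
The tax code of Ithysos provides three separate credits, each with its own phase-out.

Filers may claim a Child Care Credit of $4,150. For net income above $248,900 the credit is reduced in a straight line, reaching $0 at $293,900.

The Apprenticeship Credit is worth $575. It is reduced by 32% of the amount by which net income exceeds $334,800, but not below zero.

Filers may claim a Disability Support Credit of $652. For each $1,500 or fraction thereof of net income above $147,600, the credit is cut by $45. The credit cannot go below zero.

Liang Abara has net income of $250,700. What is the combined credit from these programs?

$4,559

Child Care Credit: $250,700 is $1,800 into a $45,000 phase-out range, leaving 43,200/45,000 of the credit: $4,150 × 43,200/45,000 = $3,984.
Apprenticeship Credit: $250,700 is at or below the $334,800 threshold, so the full $575 applies.
Disability Support Credit: income exceeds $147,600 by $103,100 → 69 increments × $45 = $3,105 ≥ base, so the credit is $0.
Total: $3,984 + $575 + $0 = $4,559.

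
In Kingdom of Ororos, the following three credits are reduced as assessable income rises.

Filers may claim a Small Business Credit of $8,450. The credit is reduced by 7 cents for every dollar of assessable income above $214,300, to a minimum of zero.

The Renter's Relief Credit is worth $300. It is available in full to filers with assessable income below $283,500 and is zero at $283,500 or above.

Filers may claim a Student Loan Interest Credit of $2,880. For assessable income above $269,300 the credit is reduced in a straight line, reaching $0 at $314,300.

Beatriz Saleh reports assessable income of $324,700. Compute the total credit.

Small Business Credit: 7% of the $110,400 excess over $214,300 is $7,728; credit = $8,450 − $7,728 = $722.
Renter's Relief Credit: $324,700 meets or exceeds the $283,500 cutoff, so the credit is $0.
Student Loan Interest Credit: $324,700 is at or above $314,300, so the credit is $0.
Total: $722 + $0 + $0 = $722.

$722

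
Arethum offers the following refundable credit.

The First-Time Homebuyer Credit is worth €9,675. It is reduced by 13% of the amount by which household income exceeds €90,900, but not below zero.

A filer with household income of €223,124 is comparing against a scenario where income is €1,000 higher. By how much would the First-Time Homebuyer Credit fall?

€0

At €223,124 — 13% of the €132,224 excess over €90,900 is €17,189.12 ≥ base, so the credit is €0.
At €224,124 — 13% of the €133,224 excess over €90,900 is €17,319.12 ≥ base, so the credit is €0.
Lost: €0 − €0 = €0.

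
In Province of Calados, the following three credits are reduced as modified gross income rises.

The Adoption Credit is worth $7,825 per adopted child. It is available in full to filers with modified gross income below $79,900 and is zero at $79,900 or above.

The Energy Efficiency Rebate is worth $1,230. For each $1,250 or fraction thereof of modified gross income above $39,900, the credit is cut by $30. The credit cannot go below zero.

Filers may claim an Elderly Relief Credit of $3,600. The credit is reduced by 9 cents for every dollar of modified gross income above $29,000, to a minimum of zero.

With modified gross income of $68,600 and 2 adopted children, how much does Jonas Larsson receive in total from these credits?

$16,226

Adoption Credit: base = 2 × $7,825 = $15,650. $68,600 is below the $79,900 cutoff, so the full $15,650 applies.
Energy Efficiency Rebate: income exceeds $39,900 by $28,700, which is 23 full-or-partial $1,250 increments; reduction = 23 × $30 = $690, leaving $540.
Elderly Relief Credit: 9% of the $39,600 excess over $29,000 is $3,564; credit = $3,600 − $3,564 = $36.
Total: $15,650 + $540 + $36 = $16,226.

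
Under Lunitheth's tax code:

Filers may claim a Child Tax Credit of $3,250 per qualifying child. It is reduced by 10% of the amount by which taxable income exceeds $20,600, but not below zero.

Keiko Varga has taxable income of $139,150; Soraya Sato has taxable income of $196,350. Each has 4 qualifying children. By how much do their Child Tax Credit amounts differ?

$1,145

Keiko ($139,150): Child Tax Credit: base = 4 × $3,250 = $13,000. 10% of the $118,550 excess over $20,600 is $11,855; credit = $13,000 − $11,855 = $1,145.
Soraya ($196,350): Child Tax Credit: base = 4 × $3,250 = $13,000. 10% of the $175,750 excess over $20,600 is $17,575 ≥ base, so the credit is $0.
Difference: |$1,145 − $0| = $1,145.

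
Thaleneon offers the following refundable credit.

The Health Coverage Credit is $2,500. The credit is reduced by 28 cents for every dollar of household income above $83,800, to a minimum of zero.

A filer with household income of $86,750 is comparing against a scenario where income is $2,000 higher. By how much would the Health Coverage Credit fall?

At $86,750 — 28% of the $2,950 excess over $83,800 is $826; credit = $2,500 − $826 = $1,674.
At $88,750 — 28% of the $4,950 excess over $83,800 is $1,386; credit = $2,500 − $1,386 = $1,114.
Lost: $1,674 − $1,114 = $560.

$560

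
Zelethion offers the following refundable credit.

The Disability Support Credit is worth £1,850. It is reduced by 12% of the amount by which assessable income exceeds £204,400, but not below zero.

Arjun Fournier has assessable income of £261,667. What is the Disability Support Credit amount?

£0

Disability Support Credit: 12% of the £57,267 excess over £204,400 is £6,872.04 ≥ base, so the credit is £0.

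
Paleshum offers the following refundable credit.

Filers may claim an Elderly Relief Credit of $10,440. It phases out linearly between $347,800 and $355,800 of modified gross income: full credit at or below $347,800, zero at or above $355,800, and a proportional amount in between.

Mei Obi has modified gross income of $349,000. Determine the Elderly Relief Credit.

Elderly Relief Credit: $349,000 is $1,200 into a $8,000 phase-out range, leaving 6,800/8,000 of the credit: $10,440 × 6,800/8,000 = $8,874.

$8,874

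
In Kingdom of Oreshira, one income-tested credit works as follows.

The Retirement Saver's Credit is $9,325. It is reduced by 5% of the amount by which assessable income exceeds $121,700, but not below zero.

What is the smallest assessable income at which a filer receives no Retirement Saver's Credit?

$308,200

The credit falls by 5% of each dollar above $121,700, so it reaches zero when the excess is $9,325 / 5% = $186,500: income = $121,700 + $186,500 = $308,200.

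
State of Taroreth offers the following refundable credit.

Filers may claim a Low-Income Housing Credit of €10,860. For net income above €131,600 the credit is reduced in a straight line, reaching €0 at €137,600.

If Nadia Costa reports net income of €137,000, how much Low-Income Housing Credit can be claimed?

€1,086

Low-Income Housing Credit: €137,000 is €5,400 into a €6,000 phase-out range, leaving 600/6,000 of the credit: €10,860 × 600/6,000 = €1,086.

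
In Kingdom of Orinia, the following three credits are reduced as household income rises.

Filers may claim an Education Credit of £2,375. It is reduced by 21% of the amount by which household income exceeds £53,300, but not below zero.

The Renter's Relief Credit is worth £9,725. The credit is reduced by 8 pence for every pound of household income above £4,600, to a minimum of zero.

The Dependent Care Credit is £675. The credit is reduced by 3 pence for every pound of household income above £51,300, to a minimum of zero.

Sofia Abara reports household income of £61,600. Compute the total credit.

£6,163

Education Credit: 21% of the £8,300 excess over £53,300 is £1,743; credit = £2,375 − £1,743 = £632.
Renter's Relief Credit: 8% of the £57,000 excess over £4,600 is £4,560; credit = £9,725 − £4,560 = £5,165.
Dependent Care Credit: 3% of the £10,300 excess over £51,300 is £309; credit = £675 − £309 = £366.
Total: £632 + £5,165 + £366 = £6,163.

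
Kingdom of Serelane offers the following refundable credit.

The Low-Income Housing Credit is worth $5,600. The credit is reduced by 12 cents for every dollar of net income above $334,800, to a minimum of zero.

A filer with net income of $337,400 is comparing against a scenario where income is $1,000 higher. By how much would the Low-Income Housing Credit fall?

At $337,400 — 12% of the $2,600 excess over $334,800 is $312; credit = $5,600 − $312 = $5,288.
At $338,400 — 12% of the $3,600 excess over $334,800 is $432; credit = $5,600 − $432 = $5,168.
Lost: $5,288 − $5,168 = $120.

$120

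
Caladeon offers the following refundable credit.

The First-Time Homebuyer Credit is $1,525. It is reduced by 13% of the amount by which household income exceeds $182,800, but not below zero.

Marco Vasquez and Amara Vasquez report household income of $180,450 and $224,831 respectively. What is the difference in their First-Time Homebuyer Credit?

$1,525

Marco ($180,450): First-Time Homebuyer Credit: $180,450 is at or below the $182,800 threshold, so the full $1,525 applies.
Amara ($224,831): First-Time Homebuyer Credit: 13% of the $42,031 excess over $182,800 is $5,464.03 ≥ base, so the credit is $0.
Difference: |$1,525 − $0| = $1,525.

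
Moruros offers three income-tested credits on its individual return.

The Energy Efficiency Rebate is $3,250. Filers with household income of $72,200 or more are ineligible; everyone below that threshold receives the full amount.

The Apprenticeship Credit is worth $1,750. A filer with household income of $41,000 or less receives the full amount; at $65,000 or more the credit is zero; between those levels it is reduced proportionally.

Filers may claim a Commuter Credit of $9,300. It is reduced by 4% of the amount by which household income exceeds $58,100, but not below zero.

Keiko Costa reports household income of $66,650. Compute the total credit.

Energy Efficiency Rebate: $66,650 is below the $72,200 cutoff, so the full $3,250 applies.
Apprenticeship Credit: $66,650 is at or above $65,000, so the credit is $0.
Commuter Credit: 4% of the $8,550 excess over $58,100 is $342; credit = $9,300 − $342 = $8,958.
Total: $3,250 + $0 + $8,958 = $12,208.

$12,208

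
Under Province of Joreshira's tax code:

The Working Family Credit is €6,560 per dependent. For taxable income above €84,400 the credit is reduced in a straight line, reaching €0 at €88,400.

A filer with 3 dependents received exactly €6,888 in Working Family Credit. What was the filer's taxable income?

€87,000

Full credit = 3 × €6,560 = €19,680.
€6,888 is 6,888/19,680 of the full €19,680, so 12,792/19,680 of the €4,000 range has been used: income = €84,400 + €4,000 × 12,792/19,680 = €87,000.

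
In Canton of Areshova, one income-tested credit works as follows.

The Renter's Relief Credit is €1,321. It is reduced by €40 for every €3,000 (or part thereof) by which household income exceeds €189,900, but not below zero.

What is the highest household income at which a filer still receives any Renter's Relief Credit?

After 33 increments the reduction is 33 × €40 = €1,320, leaving €1; one more increment wipes it out. Increment 33 ends at excess 33 × €3,000 = €99,000, so the highest qualifying income is €189,900 + €99,000 = €288,900.

€288,900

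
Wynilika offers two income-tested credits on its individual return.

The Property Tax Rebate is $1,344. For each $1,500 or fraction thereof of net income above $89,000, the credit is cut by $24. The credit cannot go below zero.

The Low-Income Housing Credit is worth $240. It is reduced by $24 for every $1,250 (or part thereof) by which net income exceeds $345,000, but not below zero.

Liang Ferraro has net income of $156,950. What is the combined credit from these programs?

Property Tax Rebate: income exceeds $89,000 by $67,950, which is 46 full-or-partial $1,500 increments; reduction = 46 × $24 = $1,104, leaving $240.
Low-Income Housing Credit: $156,950 is at or below the $345,000 threshold, so the full $240 applies.
Total: $240 + $240 = $480.

$480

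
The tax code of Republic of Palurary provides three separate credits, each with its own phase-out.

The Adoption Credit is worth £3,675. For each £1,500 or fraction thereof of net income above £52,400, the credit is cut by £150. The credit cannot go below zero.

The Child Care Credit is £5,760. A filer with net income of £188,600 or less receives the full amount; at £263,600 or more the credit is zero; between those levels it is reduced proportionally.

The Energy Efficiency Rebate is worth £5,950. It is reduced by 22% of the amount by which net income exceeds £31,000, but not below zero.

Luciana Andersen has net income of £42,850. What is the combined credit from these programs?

Adoption Credit: £42,850 is at or below the £52,400 threshold, so the full £3,675 applies.
Child Care Credit: £42,850 is at or below the £188,600 threshold, so the full £5,760 applies.
Energy Efficiency Rebate: 22% of the £11,850 excess over £31,000 is £2,607; credit = £5,950 − £2,607 = £3,343.
Total: £3,675 + £5,760 + £3,343 = £12,778.

£12,778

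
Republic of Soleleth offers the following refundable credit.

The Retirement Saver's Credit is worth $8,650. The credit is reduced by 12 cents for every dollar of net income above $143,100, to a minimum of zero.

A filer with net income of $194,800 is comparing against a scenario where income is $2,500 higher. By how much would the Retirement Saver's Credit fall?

$300

At $194,800 — 12% of the $51,700 excess over $143,100 is $6,204; credit = $8,650 − $6,204 = $2,446.
At $197,300 — 12% of the $54,200 excess over $143,100 is $6,504; credit = $8,650 − $6,504 = $2,146.
Lost: $2,446 − $2,146 = $300.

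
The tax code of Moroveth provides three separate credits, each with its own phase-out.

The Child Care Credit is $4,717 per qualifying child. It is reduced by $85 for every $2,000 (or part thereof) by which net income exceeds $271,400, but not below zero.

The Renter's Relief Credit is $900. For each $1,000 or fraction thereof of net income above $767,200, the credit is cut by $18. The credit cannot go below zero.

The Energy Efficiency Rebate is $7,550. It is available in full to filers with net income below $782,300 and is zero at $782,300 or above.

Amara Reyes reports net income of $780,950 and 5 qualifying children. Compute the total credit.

$10,108

Child Care Credit: base = 5 × $4,717 = $23,585. income exceeds $271,400 by $509,550, which is 255 full-or-partial $2,000 increments; reduction = 255 × $85 = $21,675, leaving $1,910.
Renter's Relief Credit: income exceeds $767,200 by $13,750, which is 14 full-or-partial $1,000 increments; reduction = 14 × $18 = $252, leaving $648.
Energy Efficiency Rebate: $780,950 is below the $782,300 cutoff, so the full $7,550 applies.
Total: $1,910 + $648 + $7,550 = $10,108.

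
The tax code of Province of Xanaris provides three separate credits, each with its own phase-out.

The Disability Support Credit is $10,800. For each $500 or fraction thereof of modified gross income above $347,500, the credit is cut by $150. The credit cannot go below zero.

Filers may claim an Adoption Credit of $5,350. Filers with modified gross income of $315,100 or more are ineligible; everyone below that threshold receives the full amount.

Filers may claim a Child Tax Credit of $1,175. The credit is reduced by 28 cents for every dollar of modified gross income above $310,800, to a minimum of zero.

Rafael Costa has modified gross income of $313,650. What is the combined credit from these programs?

Disability Support Credit: $313,650 is at or below the $347,500 threshold, so the full $10,800 applies.
Adoption Credit: $313,650 is below the $315,100 cutoff, so the full $5,350 applies.
Child Tax Credit: 28% of the $2,850 excess over $310,800 is $798; credit = $1,175 − $798 = $377.
Total: $10,800 + $5,350 + $377 = $16,527.

$16,527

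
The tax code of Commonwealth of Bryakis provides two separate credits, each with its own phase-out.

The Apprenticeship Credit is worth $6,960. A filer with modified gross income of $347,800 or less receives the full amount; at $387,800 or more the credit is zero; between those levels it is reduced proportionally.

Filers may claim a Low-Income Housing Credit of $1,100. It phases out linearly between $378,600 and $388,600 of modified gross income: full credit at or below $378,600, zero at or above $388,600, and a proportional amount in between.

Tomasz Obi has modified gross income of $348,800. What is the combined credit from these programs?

Apprenticeship Credit: $348,800 is $1,000 into a $40,000 phase-out range, leaving 39,000/40,000 of the credit: $6,960 × 39,000/40,000 = $6,786.
Low-Income Housing Credit: $348,800 is at or below the $378,600 threshold, so the full $1,100 applies.
Total: $6,786 + $1,100 = $7,886.

$7,886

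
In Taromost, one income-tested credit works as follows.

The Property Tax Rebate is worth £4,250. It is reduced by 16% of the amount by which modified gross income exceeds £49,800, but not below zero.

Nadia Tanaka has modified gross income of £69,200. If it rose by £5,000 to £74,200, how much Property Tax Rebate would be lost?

At £69,200 — 16% of the £19,400 excess over £49,800 is £3,104; credit = £4,250 − £3,104 = £1,146.
At £74,200 — 16% of the £24,400 excess over £49,800 is £3,904; credit = £4,250 − £3,904 = £346.
Lost: £1,146 − £346 = £800.

£800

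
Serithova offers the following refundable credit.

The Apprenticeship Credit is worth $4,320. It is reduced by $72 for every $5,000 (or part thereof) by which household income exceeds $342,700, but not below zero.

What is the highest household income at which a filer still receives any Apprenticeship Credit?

$637,700

After 59 increments the reduction is 59 × $72 = $4,248, leaving $72; one more increment wipes it out. Increment 59 ends at excess 59 × $5,000 = $295,000, so the highest qualifying income is $342,700 + $295,000 = $637,700.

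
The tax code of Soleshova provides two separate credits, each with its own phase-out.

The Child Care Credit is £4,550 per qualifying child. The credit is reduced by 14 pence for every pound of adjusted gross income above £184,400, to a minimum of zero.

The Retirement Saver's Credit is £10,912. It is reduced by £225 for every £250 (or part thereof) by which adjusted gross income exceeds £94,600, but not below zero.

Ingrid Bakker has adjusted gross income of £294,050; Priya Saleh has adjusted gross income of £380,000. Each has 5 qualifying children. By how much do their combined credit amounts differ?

£7,399

Ingrid (£294,050): Child Care Credit: base = 5 × £4,550 = £22,750. 14% of the £109,650 excess over £184,400 is £15,351; credit = £22,750 − £15,351 = £7,399. Retirement Saver's Credit: income exceeds £94,600 by £199,450 → 798 increments × £225 = £179,550 ≥ base, so the credit is £0. total £7,399 + £0 = £7,399
Priya (£380,000): Child Care Credit: base = 5 × £4,550 = £22,750. 14% of the £195,600 excess over £184,400 is £27,384 ≥ base, so the credit is £0. Retirement Saver's Credit: income exceeds £94,600 by £285,400 → 1142 increments × £225 = £256,950 ≥ base, so the credit is £0. total £0 + £0 = £0
Difference: |£7,399 − £0| = £7,399.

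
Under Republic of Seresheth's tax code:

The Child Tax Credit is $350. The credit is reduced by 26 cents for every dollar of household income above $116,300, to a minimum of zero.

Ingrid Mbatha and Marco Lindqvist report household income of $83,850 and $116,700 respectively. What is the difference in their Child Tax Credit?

Ingrid ($83,850): Child Tax Credit: $83,850 is at or below the $116,300 threshold, so the full $350 applies.
Marco ($116,700): Child Tax Credit: 26% of the $400 excess over $116,300 is $104; credit = $350 − $104 = $246.
Difference: |$350 − $246| = $104.

$104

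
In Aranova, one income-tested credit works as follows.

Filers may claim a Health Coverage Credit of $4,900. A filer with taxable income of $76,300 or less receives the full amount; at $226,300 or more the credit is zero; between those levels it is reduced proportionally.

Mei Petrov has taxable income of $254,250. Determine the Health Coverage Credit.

$0

Health Coverage Credit: $254,250 is at or above $226,300, so the credit is $0.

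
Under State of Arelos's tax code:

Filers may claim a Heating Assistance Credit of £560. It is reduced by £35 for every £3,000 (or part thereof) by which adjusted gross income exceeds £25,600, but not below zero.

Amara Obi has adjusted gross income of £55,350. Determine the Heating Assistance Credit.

Heating Assistance Credit: income exceeds £25,600 by £29,750, which is 10 full-or-partial £3,000 increments; reduction = 10 × £35 = £350, leaving £210.

£210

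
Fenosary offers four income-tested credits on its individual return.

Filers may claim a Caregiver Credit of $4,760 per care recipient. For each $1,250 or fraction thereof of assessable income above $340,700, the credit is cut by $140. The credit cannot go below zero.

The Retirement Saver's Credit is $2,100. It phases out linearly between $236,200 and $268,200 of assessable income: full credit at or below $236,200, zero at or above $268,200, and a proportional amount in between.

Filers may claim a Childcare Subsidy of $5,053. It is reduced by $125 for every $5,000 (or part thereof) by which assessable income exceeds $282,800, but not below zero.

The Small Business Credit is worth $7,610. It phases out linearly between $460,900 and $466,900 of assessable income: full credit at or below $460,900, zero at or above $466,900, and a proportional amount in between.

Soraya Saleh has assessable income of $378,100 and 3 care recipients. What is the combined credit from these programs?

$20,243

Caregiver Credit: base = 3 × $4,760 = $14,280. income exceeds $340,700 by $37,400, which is 30 full-or-partial $1,250 increments; reduction = 30 × $140 = $4,200, leaving $10,080.
Retirement Saver's Credit: $378,100 is at or above $268,200, so the credit is $0.
Childcare Subsidy: income exceeds $282,800 by $95,300, which is 20 full-or-partial $5,000 increments; reduction = 20 × $125 = $2,500, leaving $2,553.
Small Business Credit: $378,100 is at or below the $460,900 threshold, so the full $7,610 applies.
Total: $10,080 + $0 + $2,553 + $7,610 = $20,243.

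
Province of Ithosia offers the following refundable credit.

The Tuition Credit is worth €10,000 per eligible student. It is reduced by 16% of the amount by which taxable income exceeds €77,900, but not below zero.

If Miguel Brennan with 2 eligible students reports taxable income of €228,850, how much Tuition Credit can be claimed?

€0

Tuition Credit: base = 2 × €10,000 = €20,000. 16% of the €150,950 excess over €77,900 is €24,152 ≥ base, so the credit is €0.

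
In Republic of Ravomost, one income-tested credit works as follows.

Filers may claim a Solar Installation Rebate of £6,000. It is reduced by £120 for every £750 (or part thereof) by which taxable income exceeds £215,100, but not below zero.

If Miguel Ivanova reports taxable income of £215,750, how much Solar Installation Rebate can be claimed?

Solar Installation Rebate: income exceeds £215,100 by £650, which is 1 full-or-partial £750 increment; reduction = 1 × £120 = £120, leaving £5,880.

£5,880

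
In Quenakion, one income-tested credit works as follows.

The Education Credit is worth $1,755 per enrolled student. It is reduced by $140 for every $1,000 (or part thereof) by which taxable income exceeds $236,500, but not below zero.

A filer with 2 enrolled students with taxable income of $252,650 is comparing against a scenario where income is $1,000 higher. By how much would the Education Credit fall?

At $252,650 — base = 2 × $1,755 = $3,510. income exceeds $236,500 by $16,150, which is 17 full-or-partial $1,000 increments; reduction = 17 × $140 = $2,380, leaving $1,130.
At $253,650 — base = 2 × $1,755 = $3,510. income exceeds $236,500 by $17,150, which is 18 full-or-partial $1,000 increments; reduction = 18 × $140 = $2,520, leaving $990.
Lost: $1,130 − $990 = $140.

$140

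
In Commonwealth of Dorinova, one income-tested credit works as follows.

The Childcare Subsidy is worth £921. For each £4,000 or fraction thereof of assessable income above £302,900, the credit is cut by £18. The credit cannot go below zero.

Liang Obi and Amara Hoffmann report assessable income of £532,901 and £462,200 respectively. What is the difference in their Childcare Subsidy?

Liang (£532,901): Childcare Subsidy: income exceeds £302,900 by £230,001 → 58 increments × £18 = £1,044 ≥ base, so the credit is £0.
Amara (£462,200): Childcare Subsidy: income exceeds £302,900 by £159,300, which is 40 full-or-partial £4,000 increments; reduction = 40 × £18 = £720, leaving £201.
Difference: |£0 − £201| = £201.

£201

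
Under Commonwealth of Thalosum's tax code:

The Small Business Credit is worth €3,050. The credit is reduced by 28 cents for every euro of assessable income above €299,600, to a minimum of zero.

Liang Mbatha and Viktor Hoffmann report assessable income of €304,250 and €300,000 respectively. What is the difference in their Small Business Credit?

€1,190

Liang (€304,250): Small Business Credit: 28% of the €4,650 excess over €299,600 is €1,302; credit = €3,050 − €1,302 = €1,748.
Viktor (€300,000): Small Business Credit: 28% of the €400 excess over €299,600 is €112; credit = €3,050 − €112 = €2,938.
Difference: |€1,748 − €2,938| = €1,190.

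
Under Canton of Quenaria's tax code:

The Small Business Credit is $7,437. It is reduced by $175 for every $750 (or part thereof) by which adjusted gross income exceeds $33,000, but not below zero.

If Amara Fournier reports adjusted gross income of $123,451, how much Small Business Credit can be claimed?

$0

Small Business Credit: income exceeds $33,000 by $90,451 → 121 increments × $175 = $21,175 ≥ base, so the credit is $0.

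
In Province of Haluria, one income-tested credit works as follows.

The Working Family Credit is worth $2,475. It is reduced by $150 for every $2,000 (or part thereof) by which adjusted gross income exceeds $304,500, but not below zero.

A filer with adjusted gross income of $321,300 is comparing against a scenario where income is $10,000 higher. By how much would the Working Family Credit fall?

At $321,300 — income exceeds $304,500 by $16,800, which is 9 full-or-partial $2,000 increments; reduction = 9 × $150 = $1,350, leaving $1,125.
At $331,300 — income exceeds $304,500 by $26,800, which is 14 full-or-partial $2,000 increments; reduction = 14 × $150 = $2,100, leaving $375.
Lost: $1,125 − $375 = $750.

$750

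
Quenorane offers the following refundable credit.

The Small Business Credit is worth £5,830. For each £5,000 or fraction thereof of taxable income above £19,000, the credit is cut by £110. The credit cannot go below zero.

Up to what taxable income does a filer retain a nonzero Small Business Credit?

After 52 increments the reduction is 52 × £110 = £5,720, leaving £110; one more increment wipes it out. Increment 52 ends at excess 52 × £5,000 = £260,000, so the highest qualifying income is £19,000 + £260,000 = £279,000.

£279,000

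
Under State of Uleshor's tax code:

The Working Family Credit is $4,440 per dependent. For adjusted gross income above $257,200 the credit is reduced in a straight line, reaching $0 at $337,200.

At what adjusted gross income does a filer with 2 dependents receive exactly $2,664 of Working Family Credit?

$313,200

Full credit = 2 × $4,440 = $8,880.
$2,664 is 2,664/8,880 of the full $8,880, so 6,216/8,880 of the $80,000 range has been used: income = $257,200 + $80,000 × 6,216/8,880 = $313,200.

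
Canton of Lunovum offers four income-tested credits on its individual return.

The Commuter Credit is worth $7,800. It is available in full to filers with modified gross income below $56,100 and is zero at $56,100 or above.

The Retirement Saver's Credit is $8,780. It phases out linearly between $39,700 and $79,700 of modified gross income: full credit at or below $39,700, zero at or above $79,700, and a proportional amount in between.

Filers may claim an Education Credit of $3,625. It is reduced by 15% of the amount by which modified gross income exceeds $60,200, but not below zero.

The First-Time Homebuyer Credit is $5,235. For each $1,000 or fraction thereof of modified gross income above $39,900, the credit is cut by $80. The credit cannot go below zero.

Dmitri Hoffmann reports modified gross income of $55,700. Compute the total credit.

$20,648

Commuter Credit: $55,700 is below the $56,100 cutoff, so the full $7,800 applies.
Retirement Saver's Credit: $55,700 is $16,000 into a $40,000 phase-out range, leaving 24,000/40,000 of the credit: $8,780 × 24,000/40,000 = $5,268.
Education Credit: $55,700 is at or below the $60,200 threshold, so the full $3,625 applies.
First-Time Homebuyer Credit: income exceeds $39,900 by $15,800, which is 16 full-or-partial $1,000 increments; reduction = 16 × $80 = $1,280, leaving $3,955.
Total: $7,800 + $5,268 + $3,625 + $3,955 = $20,648.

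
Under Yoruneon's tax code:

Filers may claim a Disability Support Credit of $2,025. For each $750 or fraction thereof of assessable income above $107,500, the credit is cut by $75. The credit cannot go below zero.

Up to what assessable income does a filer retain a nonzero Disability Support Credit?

After 26 increments the reduction is 26 × $75 = $1,950, leaving $75; one more increment wipes it out. Increment 26 ends at excess 26 × $750 = $19,500, so the highest qualifying income is $107,500 + $19,500 = $127,000.

$127,000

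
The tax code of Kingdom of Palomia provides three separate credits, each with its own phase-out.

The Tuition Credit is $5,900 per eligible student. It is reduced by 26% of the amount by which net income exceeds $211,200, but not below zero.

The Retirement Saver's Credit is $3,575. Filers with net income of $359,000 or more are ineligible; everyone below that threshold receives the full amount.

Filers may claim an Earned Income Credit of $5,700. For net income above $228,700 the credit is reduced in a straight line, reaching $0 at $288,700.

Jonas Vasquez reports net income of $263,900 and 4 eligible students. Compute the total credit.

$15,829

Tuition Credit: base = 4 × $5,900 = $23,600. 26% of the $52,700 excess over $211,200 is $13,702; credit = $23,600 − $13,702 = $9,898.
Retirement Saver's Credit: $263,900 is below the $359,000 cutoff, so the full $3,575 applies.
Earned Income Credit: $263,900 is $35,200 into a $60,000 phase-out range, leaving 24,800/60,000 of the credit: $5,700 × 24,800/60,000 = $2,356.
Total: $9,898 + $3,575 + $2,356 = $15,829.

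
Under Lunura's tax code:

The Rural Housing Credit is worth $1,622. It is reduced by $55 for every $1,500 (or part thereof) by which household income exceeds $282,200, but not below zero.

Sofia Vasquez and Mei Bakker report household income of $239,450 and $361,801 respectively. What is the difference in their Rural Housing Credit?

Sofia ($239,450): Rural Housing Credit: $239,450 is at or below the $282,200 threshold, so the full $1,622 applies.
Mei ($361,801): Rural Housing Credit: income exceeds $282,200 by $79,601 → 54 increments × $55 = $2,970 ≥ base, so the credit is $0.
Difference: |$1,622 − $0| = $1,622.

$1,622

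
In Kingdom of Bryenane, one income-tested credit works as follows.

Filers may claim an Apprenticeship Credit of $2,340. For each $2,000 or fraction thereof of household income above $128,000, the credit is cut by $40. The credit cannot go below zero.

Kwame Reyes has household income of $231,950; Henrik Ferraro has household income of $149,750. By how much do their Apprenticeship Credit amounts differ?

Kwame ($231,950): Apprenticeship Credit: income exceeds $128,000 by $103,950, which is 52 full-or-partial $2,000 increments; reduction = 52 × $40 = $2,080, leaving $260.
Henrik ($149,750): Apprenticeship Credit: income exceeds $128,000 by $21,750, which is 11 full-or-partial $2,000 increments; reduction = 11 × $40 = $440, leaving $1,900.
Difference: |$260 − $1,900| = $1,640.

$1,640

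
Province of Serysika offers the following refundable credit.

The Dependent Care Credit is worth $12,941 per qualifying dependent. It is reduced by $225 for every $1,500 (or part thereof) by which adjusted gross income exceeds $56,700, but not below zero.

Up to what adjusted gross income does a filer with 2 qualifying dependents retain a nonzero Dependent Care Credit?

Full credit = 2 × $12,941 = $25,882.
After 115 increments the reduction is 115 × $225 = $25,875, leaving $7; one more increment wipes it out. Increment 115 ends at excess 115 × $1,500 = $172,500, so the highest qualifying income is $56,700 + $172,500 = $229,200.

$229,200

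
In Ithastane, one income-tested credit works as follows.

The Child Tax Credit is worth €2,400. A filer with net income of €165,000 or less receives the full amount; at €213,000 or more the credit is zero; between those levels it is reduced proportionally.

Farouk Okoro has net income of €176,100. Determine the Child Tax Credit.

€1,845

Child Tax Credit: €176,100 is €11,100 into a €48,000 phase-out range, leaving 36,900/48,000 of the credit: €2,400 × 36,900/48,000 = €1,845.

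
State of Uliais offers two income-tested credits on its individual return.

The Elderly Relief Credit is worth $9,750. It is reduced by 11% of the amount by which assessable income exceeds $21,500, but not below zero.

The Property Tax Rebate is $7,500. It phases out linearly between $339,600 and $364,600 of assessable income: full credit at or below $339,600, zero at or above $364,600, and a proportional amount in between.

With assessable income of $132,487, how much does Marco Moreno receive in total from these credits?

Elderly Relief Credit: 11% of the $110,987 excess over $21,500 is $12,208.57 ≥ base, so the credit is $0.
Property Tax Rebate: $132,487 is at or below the $339,600 threshold, so the full $7,500 applies.
Total: $0 + $7,500 = $7,500.

$7,500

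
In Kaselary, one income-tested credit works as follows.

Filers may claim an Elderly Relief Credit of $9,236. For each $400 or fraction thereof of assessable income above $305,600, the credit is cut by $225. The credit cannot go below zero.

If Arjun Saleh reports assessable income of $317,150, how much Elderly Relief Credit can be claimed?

Elderly Relief Credit: income exceeds $305,600 by $11,550, which is 29 full-or-partial $400 increments; reduction = 29 × $225 = $6,525, leaving $2,711.

$2,711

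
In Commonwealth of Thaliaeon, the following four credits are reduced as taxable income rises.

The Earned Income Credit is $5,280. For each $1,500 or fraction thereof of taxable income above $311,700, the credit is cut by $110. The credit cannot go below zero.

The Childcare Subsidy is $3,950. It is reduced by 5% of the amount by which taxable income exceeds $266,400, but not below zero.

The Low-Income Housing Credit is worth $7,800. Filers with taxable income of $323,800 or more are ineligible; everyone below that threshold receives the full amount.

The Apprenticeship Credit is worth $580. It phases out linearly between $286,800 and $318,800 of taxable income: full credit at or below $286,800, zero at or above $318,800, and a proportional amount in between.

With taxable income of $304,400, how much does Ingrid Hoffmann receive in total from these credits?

Earned Income Credit: $304,400 is at or below the $311,700 threshold, so the full $5,280 applies.
Childcare Subsidy: 5% of the $38,000 excess over $266,400 is $1,900; credit = $3,950 − $1,900 = $2,050.
Low-Income Housing Credit: $304,400 is below the $323,800 cutoff, so the full $7,800 applies.
Apprenticeship Credit: $304,400 is $17,600 into a $32,000 phase-out range, leaving 14,400/32,000 of the credit: $580 × 14,400/32,000 = $261.
Total: $5,280 + $2,050 + $7,800 + $261 = $15,391.

$15,391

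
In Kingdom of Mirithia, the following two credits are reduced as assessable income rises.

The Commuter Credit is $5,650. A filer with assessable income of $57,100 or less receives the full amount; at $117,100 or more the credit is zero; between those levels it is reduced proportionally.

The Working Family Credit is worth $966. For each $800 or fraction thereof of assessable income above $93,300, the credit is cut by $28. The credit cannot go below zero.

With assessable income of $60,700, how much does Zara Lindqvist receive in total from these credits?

Commuter Credit: $60,700 is $3,600 into a $60,000 phase-out range, leaving 56,400/60,000 of the credit: $5,650 × 56,400/60,000 = $5,311.
Working Family Credit: $60,700 is at or below the $93,300 threshold, so the full $966 applies.
Total: $5,311 + $966 = $6,277.

$6,277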